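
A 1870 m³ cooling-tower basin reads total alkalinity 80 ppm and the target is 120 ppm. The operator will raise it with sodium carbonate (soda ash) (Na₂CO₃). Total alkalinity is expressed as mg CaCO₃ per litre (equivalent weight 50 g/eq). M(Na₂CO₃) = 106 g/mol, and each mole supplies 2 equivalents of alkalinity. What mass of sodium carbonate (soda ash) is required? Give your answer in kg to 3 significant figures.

Volume: 1870 m³ = 1,870,000 L.
Alkalinity to add: (120 − 80) = 40 mg/L as CaCO₃ × 1,870,000 L = 74,800 g as CaCO₃.
Equivalents: 74,800 g ÷ 50 g/eq = 1496 eq.
Each mole of Na₂CO₃ supplies 2 eq, so 1496 / 2 = 748 mol.
Mass: 748 mol × 106 g/mol = 79,290 g.

79.3 kg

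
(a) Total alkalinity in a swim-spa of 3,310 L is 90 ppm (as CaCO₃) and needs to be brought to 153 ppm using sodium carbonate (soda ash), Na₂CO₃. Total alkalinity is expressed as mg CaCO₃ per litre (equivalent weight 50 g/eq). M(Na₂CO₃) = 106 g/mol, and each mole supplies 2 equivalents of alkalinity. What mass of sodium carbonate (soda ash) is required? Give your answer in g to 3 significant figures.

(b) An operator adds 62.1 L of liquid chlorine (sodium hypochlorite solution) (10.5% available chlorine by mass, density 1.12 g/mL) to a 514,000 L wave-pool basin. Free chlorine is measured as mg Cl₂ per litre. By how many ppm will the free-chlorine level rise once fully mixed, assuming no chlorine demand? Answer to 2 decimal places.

(a) Alkalinity to add: (153 − 90) = 63 mg/L as CaCO₃ × 3,310 L = 208.5 g as CaCO₃.
(a) Equivalents: 208.5 g ÷ 50 g/eq = 4.171 eq.
(a) Each mole of Na₂CO₃ supplies 2 eq, so 4.171 / 2 = 2.085 mol.
(a) Mass: 2.085 mol × 106 g/mol = 221 g.

(b) Mass of solution: 62.1 L × 1000 mL/L × 1.12 g/mL = 69,550 g.
(b) Available chlorine delivered: 69,550 g × 0.105 = 7303 g as Cl₂.
(b) Concentration rise: 7303 g / 514,000 L = 14.21 mg/L = 14.21 ppm.

(a) 221 g; (b) 14.21 ppm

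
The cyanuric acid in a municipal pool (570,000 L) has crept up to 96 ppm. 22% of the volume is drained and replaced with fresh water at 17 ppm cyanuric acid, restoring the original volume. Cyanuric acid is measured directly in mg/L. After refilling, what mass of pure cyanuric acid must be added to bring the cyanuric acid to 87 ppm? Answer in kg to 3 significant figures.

4.78 kg

After draining 22% and refilling: 96 × 0.78 + 17 × 0.22 = 78.62 ppm.
Deficit to target: 87 − 78.62 = 8.38 mg/L.
Mass: 8.38 mg/L × 570,000 L = 4777 g cyanuric acid.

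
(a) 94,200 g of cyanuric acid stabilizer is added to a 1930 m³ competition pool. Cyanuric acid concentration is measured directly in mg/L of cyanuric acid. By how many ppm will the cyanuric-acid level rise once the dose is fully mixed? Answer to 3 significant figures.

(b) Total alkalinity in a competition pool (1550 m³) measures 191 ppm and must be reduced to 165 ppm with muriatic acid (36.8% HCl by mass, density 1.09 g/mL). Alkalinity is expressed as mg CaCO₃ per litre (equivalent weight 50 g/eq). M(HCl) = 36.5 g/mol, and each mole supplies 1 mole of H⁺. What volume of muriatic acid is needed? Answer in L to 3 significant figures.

(a) Volume: 1930 m³ = 1,930,000 L.
(a) Rise: 94,200 g / 1,930,000 L × 1000 = 48.81 mg/L.

(b) Volume: 1550 m³ = 1,550,000 L.
(b) Alkalinity to neutralize: (191 − 165) = 26 mg/L as CaCO₃ × 1,550,000 L = 40,300 g as CaCO₃.
(b) Equivalents of H⁺ required: 40,300 ÷ 50 g/eq = 806 eq = 806 mol HCl.
(b) Mass of HCl: 806 × 36.5 = 29,420 g.
(b) Mass of 36.8% solution: 29,420 / 0.368 = 79,940 g.
(b) Volume: 79,940 g ÷ 1.09 g/mL = 73,340 mL.

(a) 48.8 ppm; (b) 73.3 L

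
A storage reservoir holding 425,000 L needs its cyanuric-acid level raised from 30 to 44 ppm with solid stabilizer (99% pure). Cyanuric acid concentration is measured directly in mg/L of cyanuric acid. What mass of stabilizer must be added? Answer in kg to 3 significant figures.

6.01 kg

CYA to add: (44 − 30) = 14 mg/L × 425,000 L = 5950 g cyanuric acid.
At 99% purity: 5950 / 0.99 = 6010 g product.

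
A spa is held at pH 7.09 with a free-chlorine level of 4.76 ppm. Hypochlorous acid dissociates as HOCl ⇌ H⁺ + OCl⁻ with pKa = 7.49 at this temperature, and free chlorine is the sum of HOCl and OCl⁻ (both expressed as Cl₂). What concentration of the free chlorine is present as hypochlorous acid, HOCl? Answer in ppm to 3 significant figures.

3.40 ppm

[OCl⁻]/[HOCl] = 10^(pH − pKa) = 10^(7.09 − 7.49) = 10^-0.40 = 0.3981.
Fraction as HOCl = 1 / (1 + 0.3981) = 0.7153.
HOCl = 0.7153 × 4.76 ppm = 3.405 ppm.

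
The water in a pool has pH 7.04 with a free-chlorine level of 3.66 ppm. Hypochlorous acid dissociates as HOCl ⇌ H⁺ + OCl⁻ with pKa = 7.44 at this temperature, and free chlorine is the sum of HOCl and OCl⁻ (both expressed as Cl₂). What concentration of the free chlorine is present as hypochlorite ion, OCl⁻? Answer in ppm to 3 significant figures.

[OCl⁻]/[HOCl] = 10^(pH − pKa) = 10^(7.04 − 7.44) = 10^-0.40 = 0.3981.
Fraction as HOCl = 1 / (1 + 0.3981) = 0.7153.
OCl⁻ = (1 − 0.7153) × 3.66 ppm = 1.042 ppm.

1.04 ppm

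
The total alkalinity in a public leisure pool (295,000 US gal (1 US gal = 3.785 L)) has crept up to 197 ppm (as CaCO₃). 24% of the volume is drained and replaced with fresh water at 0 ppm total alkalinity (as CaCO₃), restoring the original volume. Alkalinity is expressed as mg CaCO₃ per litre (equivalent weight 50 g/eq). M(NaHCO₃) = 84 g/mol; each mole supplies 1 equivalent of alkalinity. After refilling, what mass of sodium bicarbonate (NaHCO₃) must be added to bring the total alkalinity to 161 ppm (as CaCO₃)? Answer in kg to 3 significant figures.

21.2 kg

Volume: 295,000 US gal × 3.785 L/gal = 1,116,575 L.
After draining 24% and refilling: 197 × 0.76 + 0 × 0.24 = 149.72 ppm.
Deficit to target: 161 − 149.72 = 11.28 mg/L.
As CaCO₃: 11.28 mg/L × 1,116,575 L = 12,590 g; ÷ 50 g/eq ÷ 1 = 251.9 mol NaHCO₃.
Mass: 251.9 × 84 = 21,160 g.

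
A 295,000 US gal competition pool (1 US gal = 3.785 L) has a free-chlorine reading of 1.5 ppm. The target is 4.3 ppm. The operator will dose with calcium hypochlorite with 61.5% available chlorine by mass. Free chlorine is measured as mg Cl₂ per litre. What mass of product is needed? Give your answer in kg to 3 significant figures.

5.08 kg

Volume: 295,000 US gal × 3.785 L/gal = 1,116,575 L.
Chlorine deficit: 4.3 − 1.5 = 2.8 ppm = 2.8 mg/L as Cl₂.
Cl₂ equivalent needed: 2.8 mg/L × 1,116,575 L = 3,126,000 mg = 3126 g.
Product at 61.5% available chlorine: 3126 / 0.615 = 5084 g.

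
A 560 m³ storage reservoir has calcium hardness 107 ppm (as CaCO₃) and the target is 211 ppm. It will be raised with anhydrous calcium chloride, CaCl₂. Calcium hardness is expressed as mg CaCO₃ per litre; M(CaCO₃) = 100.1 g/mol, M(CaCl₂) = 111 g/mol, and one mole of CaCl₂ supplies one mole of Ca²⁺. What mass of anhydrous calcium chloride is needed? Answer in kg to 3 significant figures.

Volume: 560 m³ = 560,000 L.
Hardness to add: (211 − 107) = 104 mg/L as CaCO₃ × 560,000 L = 58,240 g as CaCO₃.
Moles of Ca²⁺ (1 mol Ca²⁺ ≡ 1 mol CaCO₃): 58,240 / 100.1 g/mol = 581.8 mol.
Mass of CaCl₂: 581.8 × 111 = 64,580 g.

64.6 kg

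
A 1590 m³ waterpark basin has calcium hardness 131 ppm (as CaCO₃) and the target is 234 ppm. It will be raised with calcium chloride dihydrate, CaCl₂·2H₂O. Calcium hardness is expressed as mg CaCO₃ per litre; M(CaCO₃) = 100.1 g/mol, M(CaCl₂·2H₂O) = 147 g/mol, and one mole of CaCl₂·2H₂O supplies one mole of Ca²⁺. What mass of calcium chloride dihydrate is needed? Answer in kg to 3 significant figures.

Volume: 1590 m³ = 1,590,000 L.
Hardness to add: (234 − 131) = 103 mg/L as CaCO₃ × 1,590,000 L = 163,800 g as CaCO₃.
Moles of Ca²⁺ (1 mol Ca²⁺ ≡ 1 mol CaCO₃): 163,800 / 100.1 g/mol = 1636 mol.
Mass of CaCl₂·2H₂O: 1636 × 147 = 240,500 g.

241 kg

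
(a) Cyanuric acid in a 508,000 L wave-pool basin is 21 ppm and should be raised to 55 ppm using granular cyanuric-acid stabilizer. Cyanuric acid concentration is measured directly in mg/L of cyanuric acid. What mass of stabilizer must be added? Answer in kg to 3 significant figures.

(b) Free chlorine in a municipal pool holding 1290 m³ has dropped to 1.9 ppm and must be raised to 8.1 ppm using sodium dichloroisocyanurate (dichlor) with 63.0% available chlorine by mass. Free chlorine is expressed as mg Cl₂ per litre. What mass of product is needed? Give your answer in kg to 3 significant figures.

(a) CYA to add: (55 − 21) = 34 mg/L × 508,000 L = 17,270 g cyanuric acid.

(b) Volume: 1290 m³ = 1,290,000 L.
(b) Chlorine deficit: 8.1 − 1.9 = 6.2 ppm = 6.2 mg/L as Cl₂.
(b) Cl₂ equivalent needed: 6.2 mg/L × 1,290,000 L = 7,998,000 mg = 7998 g.
(b) Product at 63.0% available chlorine: 7998 / 0.63 = 12,700 g.

(a) 17.3 kg; (b) 12.7 kg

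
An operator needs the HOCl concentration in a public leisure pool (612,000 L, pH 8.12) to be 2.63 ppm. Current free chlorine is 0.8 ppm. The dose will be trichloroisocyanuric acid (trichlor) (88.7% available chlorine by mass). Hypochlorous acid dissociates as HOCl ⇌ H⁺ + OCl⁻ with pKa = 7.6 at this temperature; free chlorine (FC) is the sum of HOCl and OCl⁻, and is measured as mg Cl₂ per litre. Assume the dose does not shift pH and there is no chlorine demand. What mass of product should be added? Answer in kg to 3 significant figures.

[OCl⁻]/[HOCl] = 10^(pH − pKa) = 10^(8.12 − 7.6) = 3.311; fraction as HOCl = 1/(1 + 3.311) = 0.2319.
Free chlorine required for 2.63 ppm HOCl: 2.63 / 0.2319 = 11.34 ppm.
FC to add: 11.34 − 0.8 = 10.54 mg/L as Cl₂.
Cl₂ equivalent: 10.54 mg/L × 612,000 L = 6450 g.
Product at 88.7% available Cl: 6450 / 0.887 = 7271 g.

7.27 kg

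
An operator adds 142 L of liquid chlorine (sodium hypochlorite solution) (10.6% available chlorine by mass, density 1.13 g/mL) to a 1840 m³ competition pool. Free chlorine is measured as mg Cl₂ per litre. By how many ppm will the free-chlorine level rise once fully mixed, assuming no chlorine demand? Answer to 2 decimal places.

Volume: 1840 m³ = 1,840,000 L.
Mass of solution: 142 L × 1000 mL/L × 1.13 g/mL = 160,500 g.
Available chlorine delivered: 160,500 g × 0.106 = 17,010 g as Cl₂.
Concentration rise: 17,010 g / 1,840,000 L = 9.244 mg/L = 9.24 ppm.

9.24 ppm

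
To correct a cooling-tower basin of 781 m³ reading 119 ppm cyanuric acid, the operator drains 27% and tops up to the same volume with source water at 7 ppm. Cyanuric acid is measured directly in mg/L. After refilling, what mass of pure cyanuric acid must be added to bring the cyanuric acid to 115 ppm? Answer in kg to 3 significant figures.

20.5 kg

Volume: 781 m³ = 781,000 L.
After draining 27% and refilling: 119 × 0.73 + 7 × 0.27 = 88.76 ppm.
Deficit to target: 115 − 88.76 = 26.24 mg/L.
Mass: 26.24 mg/L × 781,000 L = 20,490 g cyanuric acid.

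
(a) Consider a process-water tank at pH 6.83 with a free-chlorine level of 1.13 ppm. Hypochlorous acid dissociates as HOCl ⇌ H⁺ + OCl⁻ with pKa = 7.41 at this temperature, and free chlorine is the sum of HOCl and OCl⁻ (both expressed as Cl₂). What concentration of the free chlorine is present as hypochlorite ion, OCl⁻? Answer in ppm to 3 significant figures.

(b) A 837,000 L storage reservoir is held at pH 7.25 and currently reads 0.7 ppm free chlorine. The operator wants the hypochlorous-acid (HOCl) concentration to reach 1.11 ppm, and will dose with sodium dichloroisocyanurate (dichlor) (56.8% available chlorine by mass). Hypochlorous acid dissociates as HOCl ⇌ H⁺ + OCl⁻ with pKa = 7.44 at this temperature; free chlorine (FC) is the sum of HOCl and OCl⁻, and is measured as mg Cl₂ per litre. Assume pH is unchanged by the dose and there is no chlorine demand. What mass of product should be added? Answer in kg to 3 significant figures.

(a) [OCl⁻]/[HOCl] = 10^(pH − pKa) = 10^(6.83 − 7.41) = 10^-0.58 = 0.263.
(a) Fraction as HOCl = 1 / (1 + 0.263) = 0.7917.
(a) OCl⁻ = (1 − 0.7917) × 1.13 ppm = 0.2353 ppm.

(b) [OCl⁻]/[HOCl] = 10^(pH − pKa) = 10^(7.25 − 7.44) = 0.6457; fraction as HOCl = 1/(1 + 0.6457) = 0.6077.
(b) Free chlorine required for 1.11 ppm HOCl: 1.11 / 0.6077 = 1.827 ppm.
(b) FC to add: 1.827 − 0.7 = 1.127 mg/L as Cl₂.
(b) Cl₂ equivalent: 1.127 mg/L × 837,000 L = 943 g.
(b) Product at 56.8% available Cl: 943 / 0.568 = 1660 g.

(a) 0.235 ppm; (b) 1.66 kg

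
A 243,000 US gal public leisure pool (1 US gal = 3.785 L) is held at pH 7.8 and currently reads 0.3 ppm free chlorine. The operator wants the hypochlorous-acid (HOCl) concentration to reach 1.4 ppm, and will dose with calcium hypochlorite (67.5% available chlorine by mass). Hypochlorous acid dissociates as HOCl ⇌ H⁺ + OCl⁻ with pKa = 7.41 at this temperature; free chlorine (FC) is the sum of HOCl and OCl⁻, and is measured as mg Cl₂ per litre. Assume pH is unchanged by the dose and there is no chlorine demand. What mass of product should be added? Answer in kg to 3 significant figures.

6.18 kg

Volume: 243,000 US gal × 3.785 L/gal = 919,755 L.
[OCl⁻]/[HOCl] = 10^(pH − pKa) = 10^(7.8 − 7.41) = 2.455; fraction as HOCl = 1/(1 + 2.455) = 0.2895.
Free chlorine required for 1.4 ppm HOCl: 1.4 / 0.2895 = 4.837 ppm.
FC to add: 4.837 − 0.3 = 4.537 mg/L as Cl₂.
Cl₂ equivalent: 4.537 mg/L × 919,755 L = 4173 g.
Product at 67.5% available Cl: 4173 / 0.675 = 6182 g.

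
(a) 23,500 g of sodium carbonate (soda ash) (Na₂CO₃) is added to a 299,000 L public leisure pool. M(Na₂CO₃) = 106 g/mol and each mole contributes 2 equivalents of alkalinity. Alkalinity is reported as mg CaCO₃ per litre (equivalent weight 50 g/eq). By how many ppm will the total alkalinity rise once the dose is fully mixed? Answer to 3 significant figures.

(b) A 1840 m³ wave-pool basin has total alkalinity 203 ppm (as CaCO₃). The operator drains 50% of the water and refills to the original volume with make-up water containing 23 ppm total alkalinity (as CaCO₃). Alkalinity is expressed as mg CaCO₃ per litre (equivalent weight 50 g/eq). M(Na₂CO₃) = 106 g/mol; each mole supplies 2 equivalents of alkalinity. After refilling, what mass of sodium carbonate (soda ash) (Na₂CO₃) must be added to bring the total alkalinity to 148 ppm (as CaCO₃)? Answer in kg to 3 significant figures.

(a) 74.1 ppm; (b) 68.3 kg

(a) Moles of Na₂CO₃: 23,500 g ÷ 106 g/mol = 221.7 mol → 443.4 eq of alkalinity.
(a) As CaCO₃: 443.4 eq × 50 g/eq = 22,170 g.
(a) Rise: 22,170 g / 299,000 L × 1000 = 74.15 mg/L.

(b) Volume: 1840 m³ = 1,840,000 L.
(b) After draining 50% and refilling: 203 × 0.50 + 23 × 0.50 = 113 ppm.
(b) Deficit to target: 148 − 113 = 35 mg/L.
(b) As CaCO₃: 35 mg/L × 1,840,000 L = 64,400 g; ÷ 50 g/eq ÷ 2 = 644 mol Na₂CO₃.
(b) Mass: 644 × 106 = 68,260 g.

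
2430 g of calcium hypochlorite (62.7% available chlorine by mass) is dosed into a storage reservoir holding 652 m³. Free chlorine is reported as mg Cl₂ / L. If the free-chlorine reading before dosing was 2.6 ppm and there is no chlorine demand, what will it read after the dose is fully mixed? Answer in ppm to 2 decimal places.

4.94 ppm

Volume: 652 m³ = 652,000 L.
Available chlorine delivered: 2430 g × 0.627 = 1524 g as Cl₂.
Concentration rise: 1524 g / 652,000 L = 2.337 mg/L = 2.34 ppm.
Final FC: 2.6 + 2.34 = 4.94 ppm.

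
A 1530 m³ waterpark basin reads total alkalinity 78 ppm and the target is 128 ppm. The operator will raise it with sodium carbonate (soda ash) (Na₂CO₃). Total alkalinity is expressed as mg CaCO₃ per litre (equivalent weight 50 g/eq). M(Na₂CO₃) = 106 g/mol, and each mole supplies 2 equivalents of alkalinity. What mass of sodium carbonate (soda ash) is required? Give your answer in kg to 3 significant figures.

Volume: 1530 m³ = 1,530,000 L.
Alkalinity to add: (128 − 78) = 50 mg/L as CaCO₃ × 1,530,000 L = 76,500 g as CaCO₃.
Equivalents: 76,500 g ÷ 50 g/eq = 1530 eq.
Each mole of Na₂CO₃ supplies 2 eq, so 1530 / 2 = 765 mol.
Mass: 765 mol × 106 g/mol = 81,090 g.

81.1 kg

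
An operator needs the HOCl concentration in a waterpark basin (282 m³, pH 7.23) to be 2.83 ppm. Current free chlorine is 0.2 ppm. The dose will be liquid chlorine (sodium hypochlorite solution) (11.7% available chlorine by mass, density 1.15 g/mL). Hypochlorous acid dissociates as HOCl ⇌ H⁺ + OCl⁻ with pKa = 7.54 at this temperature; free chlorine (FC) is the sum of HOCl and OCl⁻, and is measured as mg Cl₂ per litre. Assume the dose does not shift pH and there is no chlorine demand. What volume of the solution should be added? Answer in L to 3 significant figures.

Volume: 282 m³ = 282,000 L.
[OCl⁻]/[HOCl] = 10^(pH − pKa) = 10^(7.23 − 7.54) = 0.4898; fraction as HOCl = 1/(1 + 0.4898) = 0.6712.
Free chlorine required for 2.83 ppm HOCl: 2.83 / 0.6712 = 4.216 ppm.
FC to add: 4.216 − 0.2 = 4.016 mg/L as Cl₂.
Cl₂ equivalent: 4.016 mg/L × 282,000 L = 1133 g.
Product at 11.7% available Cl: 1133 / 0.117 = 9680 g.
Volume: 9680 g ÷ 1.15 g/mL = 8417 mL.

8.42 L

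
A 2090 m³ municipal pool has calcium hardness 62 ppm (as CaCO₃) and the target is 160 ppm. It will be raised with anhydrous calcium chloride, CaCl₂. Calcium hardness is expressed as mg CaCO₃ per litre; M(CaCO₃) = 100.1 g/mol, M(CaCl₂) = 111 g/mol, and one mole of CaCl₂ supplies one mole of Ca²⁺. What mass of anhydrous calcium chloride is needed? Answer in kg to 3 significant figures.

Volume: 2090 m³ = 2,090,000 L.
Hardness to add: (160 − 62) = 98 mg/L as CaCO₃ × 2,090,000 L = 204,800 g as CaCO₃.
Moles of Ca²⁺ (1 mol Ca²⁺ ≡ 1 mol CaCO₃): 204,800 / 100.1 g/mol = 2046 mol.
Mass of CaCl₂: 2046 × 111 = 227,100 g.

227 kg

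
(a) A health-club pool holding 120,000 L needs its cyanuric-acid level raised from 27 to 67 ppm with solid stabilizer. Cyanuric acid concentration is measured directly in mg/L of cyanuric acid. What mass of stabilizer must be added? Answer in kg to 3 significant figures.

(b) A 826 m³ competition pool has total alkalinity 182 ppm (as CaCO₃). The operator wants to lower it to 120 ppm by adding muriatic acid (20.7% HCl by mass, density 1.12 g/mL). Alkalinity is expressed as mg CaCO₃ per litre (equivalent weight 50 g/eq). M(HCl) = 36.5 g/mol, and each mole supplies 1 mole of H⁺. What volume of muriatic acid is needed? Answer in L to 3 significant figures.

(a) CYA to add: (67 − 27) = 40 mg/L × 120,000 L = 4800 g cyanuric acid.

(b) Volume: 826 m³ = 826,000 L.
(b) Alkalinity to neutralize: (182 − 120) = 62 mg/L as CaCO₃ × 826,000 L = 51,210 g as CaCO₃.
(b) Equivalents of H⁺ required: 51,210 ÷ 50 g/eq = 1024 eq = 1024 mol HCl.
(b) Mass of HCl: 1024 × 36.5 = 37,380 g.
(b) Mass of 20.7% solution: 37,380 / 0.207 = 180,600 g.
(b) Volume: 180,600 g ÷ 1.12 g/mL = 161,300 mL.

(a) 4.80 kg; (b) 161 L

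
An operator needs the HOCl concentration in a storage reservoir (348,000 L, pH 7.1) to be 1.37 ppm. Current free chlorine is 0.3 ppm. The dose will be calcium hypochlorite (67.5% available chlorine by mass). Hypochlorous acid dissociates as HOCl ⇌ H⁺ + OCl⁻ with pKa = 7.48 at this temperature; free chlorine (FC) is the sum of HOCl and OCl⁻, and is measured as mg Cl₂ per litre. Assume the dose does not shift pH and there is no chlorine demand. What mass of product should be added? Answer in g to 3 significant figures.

846 g

[OCl⁻]/[HOCl] = 10^(pH − pKa) = 10^(7.1 − 7.48) = 0.4169; fraction as HOCl = 1/(1 + 0.4169) = 0.7058.
Free chlorine required for 1.37 ppm HOCl: 1.37 / 0.7058 = 1.941 ppm.
FC to add: 1.941 − 0.3 = 1.641 mg/L as Cl₂.
Cl₂ equivalent: 1.641 mg/L × 348,000 L = 571.1 g.
Product at 67.5% available Cl: 571.1 / 0.675 = 846.1 g.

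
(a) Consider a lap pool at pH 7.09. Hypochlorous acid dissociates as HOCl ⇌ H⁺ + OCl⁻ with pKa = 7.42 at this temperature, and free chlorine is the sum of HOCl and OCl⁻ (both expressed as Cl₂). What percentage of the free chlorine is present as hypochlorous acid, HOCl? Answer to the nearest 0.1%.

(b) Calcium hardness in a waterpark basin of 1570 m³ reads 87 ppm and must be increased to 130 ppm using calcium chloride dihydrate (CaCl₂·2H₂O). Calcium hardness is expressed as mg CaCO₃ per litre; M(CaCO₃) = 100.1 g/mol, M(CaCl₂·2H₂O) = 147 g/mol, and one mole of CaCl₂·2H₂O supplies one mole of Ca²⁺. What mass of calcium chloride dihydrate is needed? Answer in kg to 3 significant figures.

(a) 68.1%; (b) 99.1 kg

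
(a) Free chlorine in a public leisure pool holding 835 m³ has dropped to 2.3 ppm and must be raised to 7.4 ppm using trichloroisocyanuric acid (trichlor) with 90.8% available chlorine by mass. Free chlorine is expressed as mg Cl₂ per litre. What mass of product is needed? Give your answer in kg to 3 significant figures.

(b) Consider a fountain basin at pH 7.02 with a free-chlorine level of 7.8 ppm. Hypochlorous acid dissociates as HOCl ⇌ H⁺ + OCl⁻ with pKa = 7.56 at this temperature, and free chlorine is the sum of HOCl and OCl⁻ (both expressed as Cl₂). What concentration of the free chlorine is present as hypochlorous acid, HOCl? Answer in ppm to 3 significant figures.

(a) 4.69 kg; (b) 6.05 ppm

(a) Volume: 835 m³ = 835,000 L.
(a) Chlorine deficit: 7.4 − 2.3 = 5.1 ppm = 5.1 mg/L as Cl₂.
(a) Cl₂ equivalent needed: 5.1 mg/L × 835,000 L = 4,258,000 mg = 4258 g.
(a) Product at 90.8% available chlorine: 4258 / 0.908 = 4690 g.

(b) [OCl⁻]/[HOCl] = 10^(pH − pKa) = 10^(7.02 − 7.56) = 10^-0.54 = 0.2884.
(b) Fraction as HOCl = 1 / (1 + 0.2884) = 0.7762.
(b) HOCl = 0.7762 × 7.8 ppm = 6.054 ppm.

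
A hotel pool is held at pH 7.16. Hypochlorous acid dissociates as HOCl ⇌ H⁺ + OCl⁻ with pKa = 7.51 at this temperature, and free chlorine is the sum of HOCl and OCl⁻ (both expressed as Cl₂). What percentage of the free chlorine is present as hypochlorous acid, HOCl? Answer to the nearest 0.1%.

69.1%

[OCl⁻]/[HOCl] = 10^(pH − pKa) = 10^(7.16 − 7.51) = 10^-0.35 = 0.4467.
Fraction as HOCl = 1 / (1 + 0.4467) = 0.6912.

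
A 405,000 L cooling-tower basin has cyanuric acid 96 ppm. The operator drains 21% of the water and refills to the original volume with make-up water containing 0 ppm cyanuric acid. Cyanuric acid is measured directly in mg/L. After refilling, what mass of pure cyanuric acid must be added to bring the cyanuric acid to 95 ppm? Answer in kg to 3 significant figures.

After draining 21% and refilling: 96 × 0.79 + 0 × 0.21 = 75.84 ppm.
Deficit to target: 95 − 75.84 = 19.16 mg/L.
Mass: 19.16 mg/L × 405,000 L = 7760 g cyanuric acid.

7.76 kg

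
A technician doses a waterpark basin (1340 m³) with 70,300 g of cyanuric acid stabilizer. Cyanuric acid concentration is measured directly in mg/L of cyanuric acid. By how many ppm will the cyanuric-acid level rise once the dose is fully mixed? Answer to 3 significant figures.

52.5 ppm

Volume: 1340 m³ = 1,340,000 L.
Rise: 70,300 g / 1,340,000 L × 1000 = 52.46 mg/L.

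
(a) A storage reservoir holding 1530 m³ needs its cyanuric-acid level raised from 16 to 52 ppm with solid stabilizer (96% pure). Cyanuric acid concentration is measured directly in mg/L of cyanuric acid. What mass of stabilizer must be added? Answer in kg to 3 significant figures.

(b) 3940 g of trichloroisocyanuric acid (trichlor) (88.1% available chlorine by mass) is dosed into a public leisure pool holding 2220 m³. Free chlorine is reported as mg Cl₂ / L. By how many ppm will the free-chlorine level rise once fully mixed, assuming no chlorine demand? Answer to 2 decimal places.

(a) Volume: 1530 m³ = 1,530,000 L.
(a) CYA to add: (52 − 16) = 36 mg/L × 1,530,000 L = 55,080 g cyanuric acid.
(a) At 96% purity: 55,080 / 0.96 = 57,380 g product.

(b) Volume: 2220 m³ = 2,220,000 L.
(b) Available chlorine delivered: 3940 g × 0.881 = 3471 g as Cl₂.
(b) Concentration rise: 3471 g / 2,220,000 L = 1.564 mg/L = 1.56 ppm.

(a) 57.4 kg; (b) 1.56 ppm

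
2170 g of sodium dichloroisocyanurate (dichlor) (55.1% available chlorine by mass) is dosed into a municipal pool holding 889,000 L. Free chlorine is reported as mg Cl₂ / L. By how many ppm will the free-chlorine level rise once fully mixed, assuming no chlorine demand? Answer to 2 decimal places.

Available chlorine delivered: 2170 g × 0.551 = 1196 g as Cl₂.
Concentration rise: 1196 g / 889,000 L = 1.345 mg/L = 1.34 ppm.

1.34 ppm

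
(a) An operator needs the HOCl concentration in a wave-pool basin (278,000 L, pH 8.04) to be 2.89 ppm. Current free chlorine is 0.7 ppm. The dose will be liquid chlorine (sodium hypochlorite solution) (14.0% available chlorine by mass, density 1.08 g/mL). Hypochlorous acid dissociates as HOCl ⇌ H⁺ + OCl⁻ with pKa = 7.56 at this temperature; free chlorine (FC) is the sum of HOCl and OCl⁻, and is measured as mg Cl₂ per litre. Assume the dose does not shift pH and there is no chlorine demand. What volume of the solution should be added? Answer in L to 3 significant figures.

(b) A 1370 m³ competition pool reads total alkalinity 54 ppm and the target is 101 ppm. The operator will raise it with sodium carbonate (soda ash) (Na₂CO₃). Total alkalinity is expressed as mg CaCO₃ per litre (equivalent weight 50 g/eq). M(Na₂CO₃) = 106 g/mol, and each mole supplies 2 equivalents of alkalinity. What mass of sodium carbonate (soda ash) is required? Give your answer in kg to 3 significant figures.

(a) 20.1 L; (b) 68.3 kg

(a) [OCl⁻]/[HOCl] = 10^(pH − pKa) = 10^(8.04 − 7.56) = 3.02; fraction as HOCl = 1/(1 + 3.02) = 0.2488.
(a) Free chlorine required for 2.89 ppm HOCl: 2.89 / 0.2488 = 11.62 ppm.
(a) FC to add: 11.62 − 0.7 = 10.92 mg/L as Cl₂.
(a) Cl₂ equivalent: 10.92 mg/L × 278,000 L = 3035 g.
(a) Product at 14.0% available Cl: 3035 / 0.14 = 21,680 g.
(a) Volume: 21,680 g ÷ 1.08 g/mL = 20,070 mL.

(b) Volume: 1370 m³ = 1,370,000 L.
(b) Alkalinity to add: (101 − 54) = 47 mg/L as CaCO₃ × 1,370,000 L = 64,390 g as CaCO₃.
(b) Equivalents: 64,390 g ÷ 50 g/eq = 1288 eq.
(b) Each mole of Na₂CO₃ supplies 2 eq, so 1288 / 2 = 643.9 mol.
(b) Mass: 643.9 mol × 106 g/mol = 68,250 g.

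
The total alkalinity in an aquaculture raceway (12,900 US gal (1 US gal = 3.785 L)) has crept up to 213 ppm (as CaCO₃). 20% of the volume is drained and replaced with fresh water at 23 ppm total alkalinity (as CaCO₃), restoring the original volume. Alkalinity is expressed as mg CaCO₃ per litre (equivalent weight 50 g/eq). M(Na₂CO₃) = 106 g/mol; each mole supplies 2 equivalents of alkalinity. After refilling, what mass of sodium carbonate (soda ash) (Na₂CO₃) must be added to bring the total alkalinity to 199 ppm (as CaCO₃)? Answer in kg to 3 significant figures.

1.24 kg

Volume: 12,900 US gal × 3.785 L/gal = 48,826 L.
After draining 20% and refilling: 213 × 0.80 + 23 × 0.20 = 175 ppm.
Deficit to target: 199 − 175 = 24 mg/L.
As CaCO₃: 24 mg/L × 48,826 L = 1172 g; ÷ 50 g/eq ÷ 2 = 11.72 mol Na₂CO₃.
Mass: 11.72 × 106 = 1242 g.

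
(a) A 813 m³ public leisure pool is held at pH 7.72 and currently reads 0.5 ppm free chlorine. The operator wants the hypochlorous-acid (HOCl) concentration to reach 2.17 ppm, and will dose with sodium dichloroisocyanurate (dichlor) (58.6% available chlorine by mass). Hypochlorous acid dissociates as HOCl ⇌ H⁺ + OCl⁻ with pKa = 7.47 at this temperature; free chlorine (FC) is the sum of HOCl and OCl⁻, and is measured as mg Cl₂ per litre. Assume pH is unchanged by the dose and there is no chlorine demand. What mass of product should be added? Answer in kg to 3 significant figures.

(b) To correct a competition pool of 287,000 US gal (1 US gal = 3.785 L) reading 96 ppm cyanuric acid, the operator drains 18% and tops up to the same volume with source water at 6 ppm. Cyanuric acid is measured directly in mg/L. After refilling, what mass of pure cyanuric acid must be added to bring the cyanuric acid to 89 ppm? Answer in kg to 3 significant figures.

(a) 7.67 kg; (b) 9.99 kg

(a) Volume: 813 m³ = 813,000 L.
(a) [OCl⁻]/[HOCl] = 10^(pH − pKa) = 10^(7.72 − 7.47) = 1.778; fraction as HOCl = 1/(1 + 1.778) = 0.3599.
(a) Free chlorine required for 2.17 ppm HOCl: 2.17 / 0.3599 = 6.029 ppm.
(a) FC to add: 6.029 − 0.5 = 5.529 mg/L as Cl₂.
(a) Cl₂ equivalent: 5.529 mg/L × 813,000 L = 4495 g.
(a) Product at 58.6% available Cl: 4495 / 0.586 = 7671 g.

(b) Volume: 287,000 US gal × 3.785 L/gal = 1,086,295 L.
(b) After draining 18% and refilling: 96 × 0.82 + 6 × 0.18 = 79.8 ppm.
(b) Deficit to target: 89 − 79.8 = 9.2 mg/L.
(b) Mass: 9.2 mg/L × 1,086,295 L = 9994 g cyanuric acid.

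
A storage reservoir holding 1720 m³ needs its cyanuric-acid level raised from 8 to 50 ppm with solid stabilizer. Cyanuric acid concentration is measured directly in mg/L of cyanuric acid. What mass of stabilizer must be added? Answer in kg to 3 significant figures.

72.2 kg

Volume: 1720 m³ = 1,720,000 L.
CYA to add: (50 − 8) = 42 mg/L × 1,720,000 L = 72,240 g cyanuric acid.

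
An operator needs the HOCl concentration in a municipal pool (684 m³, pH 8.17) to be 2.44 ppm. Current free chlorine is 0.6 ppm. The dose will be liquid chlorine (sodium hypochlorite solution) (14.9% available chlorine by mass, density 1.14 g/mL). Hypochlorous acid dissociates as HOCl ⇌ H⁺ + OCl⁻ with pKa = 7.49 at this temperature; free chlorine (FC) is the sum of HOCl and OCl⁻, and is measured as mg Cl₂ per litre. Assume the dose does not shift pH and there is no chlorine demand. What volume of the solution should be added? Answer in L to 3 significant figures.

54.4 L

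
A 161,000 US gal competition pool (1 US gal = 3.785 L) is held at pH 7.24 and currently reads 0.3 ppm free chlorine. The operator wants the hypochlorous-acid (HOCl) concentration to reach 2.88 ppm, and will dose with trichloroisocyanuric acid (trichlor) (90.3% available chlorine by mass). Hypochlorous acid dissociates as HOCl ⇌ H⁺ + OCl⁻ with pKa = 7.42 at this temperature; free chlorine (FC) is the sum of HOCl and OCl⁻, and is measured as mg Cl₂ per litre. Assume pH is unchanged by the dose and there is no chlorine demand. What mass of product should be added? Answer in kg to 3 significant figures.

Volume: 161,000 US gal × 3.785 L/gal = 609,385 L.
[OCl⁻]/[HOCl] = 10^(pH − pKa) = 10^(7.24 − 7.42) = 0.6607; fraction as HOCl = 1/(1 + 0.6607) = 0.6022.
Free chlorine required for 2.88 ppm HOCl: 2.88 / 0.6022 = 4.783 ppm.
FC to add: 4.783 − 0.3 = 4.483 mg/L as Cl₂.
Cl₂ equivalent: 4.483 mg/L × 609,385 L = 2732 g.
Product at 90.3% available Cl: 2732 / 0.903 = 3025 g.

3.03 kg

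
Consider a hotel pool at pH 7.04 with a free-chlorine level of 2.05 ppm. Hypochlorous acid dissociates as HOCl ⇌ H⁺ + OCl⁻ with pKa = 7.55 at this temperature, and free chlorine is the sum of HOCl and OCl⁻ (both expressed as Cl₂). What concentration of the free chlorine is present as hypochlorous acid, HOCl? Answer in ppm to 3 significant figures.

[OCl⁻]/[HOCl] = 10^(pH − pKa) = 10^(7.04 − 7.55) = 10^-0.51 = 0.309.
Fraction as HOCl = 1 / (1 + 0.309) = 0.7639.
HOCl = 0.7639 × 2.05 ppm = 1.566 ppm.

1.57 ppm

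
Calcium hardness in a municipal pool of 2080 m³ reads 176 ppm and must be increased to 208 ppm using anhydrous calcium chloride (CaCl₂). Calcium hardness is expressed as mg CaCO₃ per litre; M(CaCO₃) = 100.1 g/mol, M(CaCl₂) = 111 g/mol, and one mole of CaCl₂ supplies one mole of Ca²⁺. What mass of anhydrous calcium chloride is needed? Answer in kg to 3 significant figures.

Volume: 2080 m³ = 2,080,000 L.
Hardness to add: (208 − 176) = 32 mg/L as CaCO₃ × 2,080,000 L = 66,560 g as CaCO₃.
Moles of Ca²⁺ (1 mol Ca²⁺ ≡ 1 mol CaCO₃): 66,560 / 100.1 g/mol = 664.9 mol.
Mass of CaCl₂: 664.9 × 111 = 73,810 g.

73.8 kg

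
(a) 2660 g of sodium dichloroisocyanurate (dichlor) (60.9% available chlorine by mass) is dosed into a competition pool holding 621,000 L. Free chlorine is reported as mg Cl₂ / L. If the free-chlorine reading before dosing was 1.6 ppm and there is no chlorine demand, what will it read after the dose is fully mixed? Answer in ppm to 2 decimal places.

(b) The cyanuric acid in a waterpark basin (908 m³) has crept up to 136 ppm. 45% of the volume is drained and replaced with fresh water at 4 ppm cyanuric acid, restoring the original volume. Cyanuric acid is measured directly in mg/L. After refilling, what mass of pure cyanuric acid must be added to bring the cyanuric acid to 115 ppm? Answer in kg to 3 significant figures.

(a) Available chlorine delivered: 2660 g × 0.609 = 1620 g as Cl₂.
(a) Concentration rise: 1620 g / 621,000 L = 2.609 mg/L = 2.61 ppm.
(a) Final FC: 1.6 + 2.61 = 4.21 ppm.

(b) Volume: 908 m³ = 908,000 L.
(b) After draining 45% and refilling: 136 × 0.55 + 4 × 0.45 = 76.6 ppm.
(b) Deficit to target: 115 − 76.6 = 38.4 mg/L.
(b) Mass: 38.4 mg/L × 908,000 L = 34,870 g cyanuric acid.

(a) 4.21 ppm; (b) 34.9 kg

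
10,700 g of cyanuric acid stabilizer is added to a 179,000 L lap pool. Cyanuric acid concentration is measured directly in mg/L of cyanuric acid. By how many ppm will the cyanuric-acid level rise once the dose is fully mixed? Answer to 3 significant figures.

59.8 ppm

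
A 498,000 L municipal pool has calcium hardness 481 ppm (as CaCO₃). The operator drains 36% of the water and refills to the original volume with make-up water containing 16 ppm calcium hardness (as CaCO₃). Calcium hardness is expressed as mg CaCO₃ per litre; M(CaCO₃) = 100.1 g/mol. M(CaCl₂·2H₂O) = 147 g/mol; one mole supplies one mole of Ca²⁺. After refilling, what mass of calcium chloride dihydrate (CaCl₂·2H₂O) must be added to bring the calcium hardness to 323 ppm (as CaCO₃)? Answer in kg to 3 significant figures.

6.87 kg

After draining 36% and refilling: 481 × 0.64 + 16 × 0.36 = 313.6 ppm.
Deficit to target: 323 − 313.6 = 9.4 mg/L.
As CaCO₃: 9.4 mg/L × 498,000 L = 4681 g; ÷ 100.1 = 46.77 mol Ca²⁺.
Mass: 46.77 × 147 = 6874 g.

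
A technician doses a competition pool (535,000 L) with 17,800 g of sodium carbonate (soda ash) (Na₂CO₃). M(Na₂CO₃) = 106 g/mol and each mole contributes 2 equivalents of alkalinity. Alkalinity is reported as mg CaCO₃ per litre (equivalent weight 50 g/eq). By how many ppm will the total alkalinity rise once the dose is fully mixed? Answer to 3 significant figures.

Moles of Na₂CO₃: 17,800 g ÷ 106 g/mol = 167.9 mol → 335.8 eq of alkalinity.
As CaCO₃: 335.8 eq × 50 g/eq = 16,790 g.
Rise: 16,790 g / 535,000 L × 1000 = 31.39 mg/L.

31.4 ppm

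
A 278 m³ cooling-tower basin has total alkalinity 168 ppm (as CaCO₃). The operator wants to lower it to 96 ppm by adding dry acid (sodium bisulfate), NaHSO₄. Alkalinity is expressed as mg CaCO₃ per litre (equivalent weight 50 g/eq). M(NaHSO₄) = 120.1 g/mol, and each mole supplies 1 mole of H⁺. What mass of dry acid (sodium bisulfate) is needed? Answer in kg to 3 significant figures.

48.1 kg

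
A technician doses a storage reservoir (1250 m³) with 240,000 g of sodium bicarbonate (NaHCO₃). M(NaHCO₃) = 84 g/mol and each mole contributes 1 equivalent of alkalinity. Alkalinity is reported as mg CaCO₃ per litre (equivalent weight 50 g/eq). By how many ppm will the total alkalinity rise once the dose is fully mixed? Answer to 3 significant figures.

Volume: 1250 m³ = 1,250,000 L.
Moles of NaHCO₃: 240,000 g ÷ 84 g/mol = 2857 mol → 2857 eq of alkalinity.
As CaCO₃: 2857 eq × 50 g/eq = 142,900 g.
Rise: 142,900 g / 1,250,000 L × 1000 = 114.3 mg/L.

114 ppm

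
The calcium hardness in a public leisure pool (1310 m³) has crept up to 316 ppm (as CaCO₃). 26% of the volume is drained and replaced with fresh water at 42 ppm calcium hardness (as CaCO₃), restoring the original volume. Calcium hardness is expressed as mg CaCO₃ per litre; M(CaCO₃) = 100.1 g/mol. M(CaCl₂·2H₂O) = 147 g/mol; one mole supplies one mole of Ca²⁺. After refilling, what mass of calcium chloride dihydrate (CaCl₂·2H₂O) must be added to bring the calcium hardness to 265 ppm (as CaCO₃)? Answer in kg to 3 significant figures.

Volume: 1310 m³ = 1,310,000 L.
After draining 26% and refilling: 316 × 0.74 + 42 × 0.26 = 244.76 ppm.
Deficit to target: 265 − 244.76 = 20.24 mg/L.
As CaCO₃: 20.24 mg/L × 1,310,000 L = 26,510 g; ÷ 100.1 = 264.9 mol Ca²⁺.
Mass: 264.9 × 147 = 38,940 g.

38.9 kg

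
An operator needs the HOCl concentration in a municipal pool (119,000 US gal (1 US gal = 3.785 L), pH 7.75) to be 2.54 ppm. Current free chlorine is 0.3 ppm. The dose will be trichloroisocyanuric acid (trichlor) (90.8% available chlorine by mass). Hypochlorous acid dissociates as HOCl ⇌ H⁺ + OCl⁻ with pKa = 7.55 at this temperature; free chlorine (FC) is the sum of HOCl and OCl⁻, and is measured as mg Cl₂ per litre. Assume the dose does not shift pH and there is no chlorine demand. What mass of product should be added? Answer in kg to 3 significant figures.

Volume: 119,000 US gal × 3.785 L/gal = 450,415 L.
[OCl⁻]/[HOCl] = 10^(pH − pKa) = 10^(7.75 − 7.55) = 1.585; fraction as HOCl = 1/(1 + 1.585) = 0.3869.
Free chlorine required for 2.54 ppm HOCl: 2.54 / 0.3869 = 6.566 ppm.
FC to add: 6.566 − 0.3 = 6.266 mg/L as Cl₂.
Cl₂ equivalent: 6.266 mg/L × 450,415 L = 2822 g.
Product at 90.8% available Cl: 2822 / 0.908 = 3108 g.

3.11 kg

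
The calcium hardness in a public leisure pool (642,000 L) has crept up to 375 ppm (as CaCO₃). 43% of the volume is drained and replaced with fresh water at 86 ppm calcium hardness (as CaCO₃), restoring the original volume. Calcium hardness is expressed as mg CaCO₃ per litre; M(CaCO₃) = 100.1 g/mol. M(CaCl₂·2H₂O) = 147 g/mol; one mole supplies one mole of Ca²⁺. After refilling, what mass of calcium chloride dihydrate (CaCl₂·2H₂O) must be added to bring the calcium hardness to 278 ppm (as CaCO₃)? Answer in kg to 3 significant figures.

After draining 43% and refilling: 375 × 0.57 + 86 × 0.43 = 250.73 ppm.
Deficit to target: 278 − 250.73 = 27.27 mg/L.
As CaCO₃: 27.27 mg/L × 642,000 L = 17,510 g; ÷ 100.1 = 174.9 mol Ca²⁺.
Mass: 174.9 × 147 = 25,710 g.

25.7 kg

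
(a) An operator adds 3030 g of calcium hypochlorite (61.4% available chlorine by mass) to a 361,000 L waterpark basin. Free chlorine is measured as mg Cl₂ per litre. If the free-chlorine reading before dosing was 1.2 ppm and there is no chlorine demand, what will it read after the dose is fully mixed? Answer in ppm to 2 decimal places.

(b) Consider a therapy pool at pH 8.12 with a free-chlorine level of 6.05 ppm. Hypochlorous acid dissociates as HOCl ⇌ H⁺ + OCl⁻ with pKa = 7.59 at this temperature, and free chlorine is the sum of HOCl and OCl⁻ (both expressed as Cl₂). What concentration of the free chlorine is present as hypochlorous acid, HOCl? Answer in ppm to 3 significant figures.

(a) 6.35 ppm; (b) 1.38 ppm

(a) Available chlorine delivered: 3030 g × 0.614 = 1860 g as Cl₂.
(a) Concentration rise: 1860 g / 361,000 L = 5.154 mg/L = 5.15 ppm.
(a) Final FC: 1.2 + 5.15 = 6.35 ppm.

(b) [OCl⁻]/[HOCl] = 10^(pH − pKa) = 10^(8.12 − 7.59) = 10^0.53 = 3.388.
(b) Fraction as HOCl = 1 / (1 + 3.388) = 0.2279.
(b) HOCl = 0.2279 × 6.05 ppm = 1.379 ppm.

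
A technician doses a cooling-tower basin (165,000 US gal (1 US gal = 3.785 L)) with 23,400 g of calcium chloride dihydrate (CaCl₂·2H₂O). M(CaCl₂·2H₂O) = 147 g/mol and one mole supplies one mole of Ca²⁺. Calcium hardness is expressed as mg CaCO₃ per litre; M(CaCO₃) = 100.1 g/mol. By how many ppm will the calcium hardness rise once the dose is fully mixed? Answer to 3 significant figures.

Volume: 165,000 US gal × 3.785 L/gal = 624,525 L.
Moles of Ca²⁺: 23,400 g ÷ 147 g/mol = 159.2 mol.
As CaCO₃: 159.2 mol × 100.1 g/mol = 15,930 g.
Rise: 15,930 g / 624,525 L × 1000 = 25.51 mg/L.

25.5 ppm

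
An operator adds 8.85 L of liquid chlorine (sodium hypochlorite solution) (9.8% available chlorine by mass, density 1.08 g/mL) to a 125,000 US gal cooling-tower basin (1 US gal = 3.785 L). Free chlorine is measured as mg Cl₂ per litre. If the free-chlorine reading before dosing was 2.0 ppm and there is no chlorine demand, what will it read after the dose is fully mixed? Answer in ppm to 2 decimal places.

Volume: 125,000 US gal × 3.785 L/gal = 473,125 L.
Mass of solution: 8.85 L × 1000 mL/L × 1.08 g/mL = 9558 g.
Available chlorine delivered: 9558 g × 0.098 = 936.7 g as Cl₂.
Concentration rise: 936.7 g / 473,125 L = 1.98 mg/L = 1.98 ppm.
Final FC: 2.0 + 1.98 = 3.98 ppm.

3.98 ppm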